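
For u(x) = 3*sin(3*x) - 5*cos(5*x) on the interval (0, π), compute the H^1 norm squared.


||u||_{H^1(0,π)}^2 = 370*π

u'(x) = 25*sin(5*x) + 9*cos(3*x).
Expand u² and (u')² and integrate term by term on (0, π), using: for integers n ≥ 1, ∫_0^π sin²(nx) dx = ∫_0^π cos²(nx) dx = π/2; for n ≠ n', ∫_0^π sin(nx)sin(n'x) dx = ∫_0^π cos(nx)cos(n'x) dx = 0; and by product-to-sum, ∫_0^π sin(nx)cos(n'x) dx = ½∫_0^π [sin((n+n')x) + sin((n−n')x)] dx, which is 0 when n+n' is even and 2n/(n²−n'²) when n+n' is odd (it need not vanish on (0, π)).
  u² squared terms: (-5)²·∫cos(5x)² dx = 25·π/2 = 25*π/2;  (3)²·∫sin(3x)² dx = 9·π/2 = 9*π/2.
  u² cross terms: 2·(-5)·(3)·∫cos(5x)·sin(3x) dx = -30·(0) = 0.
  So ∫_0^π u² dx = 25*π/2 + 9*π/2 + 0 = 17*π.
  (u')² squared terms: (9)²·∫cos(3x)² dx = 81·π/2 = 81*π/2;  (25)²·∫sin(5x)² dx = 625·π/2 = 625*π/2.
  (u')² cross terms: 2·(9)·(25)·∫cos(3x)·sin(5x) dx = 450·(0) = 0.
  So ∫_0^π (u')² dx = 81*π/2 + 625*π/2 + 0 = 353*π.
||u||_{H^1}^2 = (17*π) + (353*π) = 370*π.


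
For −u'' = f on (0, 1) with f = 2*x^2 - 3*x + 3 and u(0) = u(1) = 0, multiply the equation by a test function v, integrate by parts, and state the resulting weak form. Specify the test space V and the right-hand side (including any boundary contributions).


V = H^1_0(0, 1) (so v(0) = v(1) = 0); weak form: ∫_0^1 u'v' dx = ∫_0^1 (2*x^2 - 3*x + 3) v dx for all v ∈ V.

Multiply both sides by a test function v and integrate from 0 to 1:
  ∫_0^1 −u''(x) v(x) dx = ∫_0^1 f(x) v(x) dx.
Integrate the LHS by parts once:
  ∫_0^1 −u'' v dx = −[u'(x) v(x)]_0^1 + ∫_0^1 u'(x) v'(x) dx.
Thus ∫_0^1 u'(x) v'(x) dx = ∫_0^1 f(x) v(x) dx + [u'(x) v(x)]_0^1.
Choose V so that boundary terms are either known or forced to vanish.
u is Dirichlet: u(0) = u(1) = 0. Let V = H^1_0(0, 1); then v(0) = v(1) = 0, and [u' v]_0^1 = 0.
Weak formulation: find u (satisfying any essential BC) such that ∫_0^1 u'(x) v'(x) dx = ∫_0^1 f v dx for all v ∈ V.
Substituting f(x) = 2*x^2 - 3*x + 3, the right-hand side is ∫_0^1 (2*x^2 - 3*x + 3) v dx.


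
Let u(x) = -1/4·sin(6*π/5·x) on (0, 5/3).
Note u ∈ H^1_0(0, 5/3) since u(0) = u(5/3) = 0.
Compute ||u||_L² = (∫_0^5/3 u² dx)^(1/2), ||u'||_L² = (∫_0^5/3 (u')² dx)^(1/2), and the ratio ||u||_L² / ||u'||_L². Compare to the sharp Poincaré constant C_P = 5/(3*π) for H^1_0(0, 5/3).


||u||_L² / ||u'||_L² = 5/(6*π) < C_P = 5/(3*π).

u(x) = -1/4·sin(6*π/5·x), so u'(x) = -3*π*cos(6*π*x/5)/10.
Writing u(x) = A·sin(kπx/L) with A = -1/4 and k = 2, use ∫_0^L sin²(kπx/L) dx = L/2 and ∫_0^L cos²(kπx/L) dx = L/2.
u² = 1/16·sin²(6*π/5·x) and (u')² = 9*π^2/100·cos²(6*π/5·x), and each of sin², cos² integrates to L/2 = 5/6 over (0, 5/3).
∫_0^5/3 u² dx = 5/96, so ||u||_L² = sqrt(30)/24.
∫_0^5/3 (u')² dx = 3*π^2/40, so ||u'||_L² = sqrt(30)*π/20.
Ratio ||u||_L² / ||u'||_L² = 5/(6*π).
Sharp Poincaré constant on H^1_0(0, 5/3) is C_P = L/π = 5/(3*π), achieved by sin(3*π/5·x).
This is the k = 2 harmonic; the ratio L/(kπ) is strictly less than C_P = L/π, consistent with the sharp inequality ||u||_L² ≤ C_P ||u'||_L².


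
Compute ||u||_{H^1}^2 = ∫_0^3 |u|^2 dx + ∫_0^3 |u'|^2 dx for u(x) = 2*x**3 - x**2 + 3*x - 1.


||u||_{H^1}^2 = 200523/70

The H^1 norm (squared) on an interval (0, L) is
  ||u||_{H^1}^2 = ∫_0^L u(x)^2 dx + ∫_0^L u'(x)^2 dx.
Compute u'(x) = 6*x**2 - 2*x + 3.
Then u(x)^2 = 4*x**6 - 4*x**5 + 13*x**4 - 10*x**3 + 11*x**2 - 6*x + 1 and u'(x)^2 = 36*x**4 - 24*x**3 + 40*x**2 - 12*x + 9.
Integrate each monomial from 0 to 3 using ∫_0^3 c·x^n dx = c·3^(n+1)/(n+1):
  ∫_0^3 u(x)^2 dx = ∫_0^3 (4*x^6 - 4*x^5 + 13*x^4 - 10*x^3 + 11*x^2 - 6*x + 1) dx. Term by term:
    ∫_0^3 4*x^6 dx = 8748/7;  ∫_0^3 -4*x^5 dx = -486;  ∫_0^3 13*x^4 dx = 3159/5;
    ∫_0^3 -10*x^3 dx = -405/2;  ∫_0^3 11*x^2 dx = 99;  ∫_0^3 -6*x dx = -27;
    ∫_0^3 1 dx = 3.
  Sum: 8748/7 − 486 + 3159/5 − 405/2 + 99 − 27 + 3 = 88761/70.
  ∫_0^3 u'(x)^2 dx = ∫_0^3 (36*x^4 - 24*x^3 + 40*x^2 - 12*x + 9) dx. Term by term:
    ∫_0^3 36*x^4 dx = 8748/5;  ∫_0^3 -24*x^3 dx = -486;  ∫_0^3 40*x^2 dx = 360;
    ∫_0^3 -12*x dx = -54;  ∫_0^3 9 dx = 27.
  Sum: 8748/5 − 486 + 360 − 54 + 27 = 7983/5.
Adding: ||u||_{H^1}^2 = 88761/70 + 7983/5 = 200523/70.


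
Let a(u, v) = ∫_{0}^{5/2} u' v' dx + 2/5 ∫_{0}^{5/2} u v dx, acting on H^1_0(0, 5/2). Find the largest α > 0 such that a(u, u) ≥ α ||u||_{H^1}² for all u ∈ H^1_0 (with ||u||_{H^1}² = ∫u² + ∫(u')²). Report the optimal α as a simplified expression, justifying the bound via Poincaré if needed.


α = 2*(5 + 2*π^2)/(25 + 4*π^2)

Coercivity of a(·,·) on H^1_0(0, 5/2) means a(u, u) ≥ α ||u||_{H^1}² for every u ∈ H^1_0.
The interval has length L = 5/2, and Poincaré/coercivity depend only on L. Here a(u, u) = ∫(u')² + (2/5)·∫u².
Here 0 < c = 2/5 < 1. The condition a(u,u) ≥ α||u||_{H^1}² reads (1−α)∫(u')² ≥ (α−c)∫u². Any admissible α is ≤ 1 (rapidly oscillating u have ∫u²/∫(u')² → 0), and α = 1 would force 0 ≥ (1−c)∫u², impossible since c < 1; so 1−α > 0. By the sharp Poincaré inequality on H^1_0 of an interval of length L, ∫(u')² ≥ (π/L)²∫u² with equality for the first sine mode sin(π(x−x₀)/L) (x₀ the left endpoint), so the inequality holds for all u iff (1−α)(π/L)² ≥ α − c, i.e. α ≤ ((π/L)² + c)/((π/L)² + 1) = (1 + c(L/π)²)/(1 + (L/π)²). With (π/L)² = 4*π^2/25 and c = 2/5, the largest admissible constant is α = ((π/L)² + c)/((π/L)² + 1).
Simplifying, α = 2*(5 + 2*π^2)/(25 + 4*π^2).


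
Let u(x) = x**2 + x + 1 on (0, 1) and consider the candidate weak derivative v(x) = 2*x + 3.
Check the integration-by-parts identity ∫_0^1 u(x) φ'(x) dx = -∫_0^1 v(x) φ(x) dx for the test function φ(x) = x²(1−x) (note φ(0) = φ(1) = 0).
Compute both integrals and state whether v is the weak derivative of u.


LHS = -11/60, RHS = -7/20. No, v is not the weak derivative of u.

u(x) = x**2 + x + 1, classical derivative u'(x) = 2*x + 1.
φ(x) = x²(1−x), so φ'(x) = x*(2 - 3*x).
Note φ(0) = φ(1) = 0, so the boundary term u·φ vanishes.
LHS = ∫_0^1 u(x) φ'(x) dx = ∫_0^1 (-3*x^4 - x^3 - x^2 + 2*x) dx. Term by term:
  ∫_0^1 -3*x^4 dx = -3/5;  ∫_0^1 -x^3 dx = -1/4;  ∫_0^1 -x^2 dx = -1/3;
  ∫_0^1 2*x dx = 1.
Sum: -3/5 − 1/4 − 1/3 + 1 = -11/60.
So LHS = -11/60.
∫_0^1 v(x) φ(x) dx = ∫_0^1 (-2*x^4 - x^3 + 3*x^2) dx. Term by term:
  ∫_0^1 -2*x^4 dx = -2/5;  ∫_0^1 -x^3 dx = -1/4;  ∫_0^1 3*x^2 dx = 1.
Sum: -2/5 − 1/4 + 1 = 7/20.
So RHS = -∫_0^1 v(x) φ(x) dx = -7/20.
LHS − RHS = 1/6 ≠ 0, so the identity fails.
(For a valid weak derivative the identity must hold for EVERY test function, in particular this one. The failure shows v is NOT the weak derivative of u.)
Correct weak derivative would be u'(x) = 2*x + 1.


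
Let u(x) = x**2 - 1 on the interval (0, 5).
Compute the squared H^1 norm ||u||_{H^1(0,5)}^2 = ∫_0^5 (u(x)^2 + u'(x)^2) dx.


||u||_{H^1}^2 = 2140/3

The H^1 norm (squared) on an interval (0, L) is
  ||u||_{H^1}^2 = ∫_0^L u(x)^2 dx + ∫_0^L u'(x)^2 dx.
Compute u'(x) = 2*x.
Then u(x)^2 = x**4 - 2*x**2 + 1 and u'(x)^2 = 4*x**2.
Integrate each monomial from 0 to 5 using ∫_0^5 c·x^n dx = c·5^(n+1)/(n+1):
  ∫_0^5 u(x)^2 dx = ∫_0^5 (x^4 - 2*x^2 + 1) dx. Term by term:
    ∫_0^5 x^4 dx = 625;  ∫_0^5 -2*x^2 dx = -250/3;  ∫_0^5 1 dx = 5.
  Sum: 625 − 250/3 + 5 = 1640/3.
  ∫_0^5 u'(x)^2 dx = ∫_0^5 (4*x^2) dx. Term by term:
    ∫_0^5 4*x^2 dx = 500/3.
Adding: ||u||_{H^1}^2 = 1640/3 + 500/3 = 2140/3.


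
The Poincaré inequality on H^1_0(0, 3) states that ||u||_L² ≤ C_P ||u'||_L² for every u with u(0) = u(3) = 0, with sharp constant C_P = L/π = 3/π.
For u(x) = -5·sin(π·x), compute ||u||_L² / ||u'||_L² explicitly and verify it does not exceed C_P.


||u||_L² / ||u'||_L² = 1/π < C_P = 3/π.

u(x) = -5·sin(π·x), so u'(x) = -5*π*cos(π*x).
Writing u(x) = A·sin(kπx/L) with A = -5 and k = 3, use ∫_0^L sin²(kπx/L) dx = L/2 and ∫_0^L cos²(kπx/L) dx = L/2.
u² = 25·sin²(π·x) and (u')² = 25*π^2·cos²(π·x), and each of sin², cos² integrates to L/2 = 3/2 over (0, 3).
∫_0^3 u² dx = 75/2, so ||u||_L² = 5*sqrt(6)/2.
∫_0^3 (u')² dx = 75*π^2/2, so ||u'||_L² = 5*sqrt(6)*π/2.
Ratio ||u||_L² / ||u'||_L² = 1/π.
Sharp Poincaré constant on H^1_0(0, 3) is C_P = L/π = 3/π, achieved by sin(π/3·x).
This is the k = 3 harmonic; the ratio L/(kπ) is strictly less than C_P = L/π, consistent with the sharp inequality ||u||_L² ≤ C_P ||u'||_L².


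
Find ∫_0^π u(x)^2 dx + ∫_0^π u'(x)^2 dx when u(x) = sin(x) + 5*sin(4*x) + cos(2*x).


||u||_{H^1(0,π)}^2 = -20/3 + 216*π

u'(x) = -2*sin(2*x) + cos(x) + 20*cos(4*x).
Expand u² and (u')² and integrate term by term on (0, π), using: for integers n ≥ 1, ∫_0^π sin²(nx) dx = ∫_0^π cos²(nx) dx = π/2; for n ≠ n', ∫_0^π sin(nx)sin(n'x) dx = ∫_0^π cos(nx)cos(n'x) dx = 0; and by product-to-sum, ∫_0^π sin(nx)cos(n'x) dx = ½∫_0^π [sin((n+n')x) + sin((n−n')x)] dx, which is 0 when n+n' is even and 2n/(n²−n'²) when n+n' is odd (it need not vanish on (0, π)).
  u² squared terms: (5)²·∫sin(4x)² dx = 25·π/2 = 25*π/2;  (1)²·∫cos(2x)² dx = 1·π/2 = π/2;  (1)²·∫sin(x)² dx = 1·π/2 = π/2.
  u² cross terms: 2·(5)·(1)·∫sin(4x)·cos(2x) dx = 10·(0) = 0;  2·(5)·(1)·∫sin(4x)·sin(x) dx = 10·(0) = 0;  2·(1)·(1)·∫cos(2x)·sin(x) dx = 2·(-2/3) = -4/3.
  So ∫_0^π u² dx = 25*π/2 + π/2 + π/2 + 0 + 0 − 4/3 = -4/3 + 27*π/2.
  (u')² squared terms: (-2)²·∫sin(2x)² dx = 4·π/2 = 2*π;  (20)²·∫cos(4x)² dx = 400·π/2 = 200*π;  (1)²·∫cos(x)² dx = 1·π/2 = π/2.
  (u')² cross terms: 2·(-2)·(20)·∫sin(2x)·cos(4x) dx = -80·(0) = 0;  2·(-2)·(1)·∫sin(2x)·cos(x) dx = -4·(4/3) = -16/3;  2·(20)·(1)·∫cos(4x)·cos(x) dx = 40·(0) = 0.
  So ∫_0^π (u')² dx = 2*π + 200*π + π/2 + 0 − 16/3 + 0 = -16/3 + 405*π/2.
||u||_{H^1}^2 = (-4/3 + 27*π/2) + (-16/3 + 405*π/2) = -20/3 + 216*π.


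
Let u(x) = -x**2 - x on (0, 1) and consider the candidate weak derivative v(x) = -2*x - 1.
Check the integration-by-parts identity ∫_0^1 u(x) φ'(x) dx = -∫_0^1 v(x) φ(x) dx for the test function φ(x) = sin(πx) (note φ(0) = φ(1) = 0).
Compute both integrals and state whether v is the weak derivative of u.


LHS = 4/π, RHS = 4/π. Yes, v = u' weakly.

u(x) = -x**2 - x, classical derivative u'(x) = -2*x - 1.
φ(x) = sin(πx), so φ'(x) = π*cos(π*x).
Note φ(0) = φ(1) = 0, so the boundary term u·φ vanishes.
LHS = ∫_0^1 u(x) φ'(x) dx = ∫_0^1 (-π*x^2*cos(π*x) - π*x*cos(π*x)) dx. Term by term:
  ∫_0^1 -π*x*cos(π*x) dx = 2/π;  ∫_0^1 -π*x^2*cos(π*x) dx = 2/π.
Sum: 2/π + 2/π = 4/π.
So LHS = 4/π.
∫_0^1 v(x) φ(x) dx = ∫_0^1 (-2*x*sin(π*x) - sin(π*x)) dx. Term by term:
  ∫_0^1 -sin(π*x) dx = -2/π;  ∫_0^1 -2*x*sin(π*x) dx = -2/π.
Sum: -2/π − 2/π = -4/π.
So RHS = -∫_0^1 v(x) φ(x) dx = 4/π.
LHS = RHS, so the identity holds for this test φ.
Moreover u is smooth here and v(x) = u'(x) = -2*x - 1 pointwise, so the identity holds for every test function. Hence v is the weak derivative of u.


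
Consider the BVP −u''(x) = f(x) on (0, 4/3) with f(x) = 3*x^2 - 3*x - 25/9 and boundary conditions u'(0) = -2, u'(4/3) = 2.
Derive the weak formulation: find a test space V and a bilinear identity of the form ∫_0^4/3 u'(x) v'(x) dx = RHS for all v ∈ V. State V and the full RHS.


V = H^1(0, 4/3) (v unrestricted at boundary; u is determined up to an additive constant); weak form: ∫_0^4/3 u'v' dx = ∫_0^4/3 (3*x^2 - 3*x - 25/9) v dx + 2·v(4/3) + 2·v(0) for all v ∈ V.

Multiply both sides by a test function v and integrate from 0 to 4/3:
  ∫_0^4/3 −u''(x) v(x) dx = ∫_0^4/3 f(x) v(x) dx.
Integrate the LHS by parts once:
  ∫_0^4/3 −u'' v dx = −[u'(x) v(x)]_0^4/3 + ∫_0^4/3 u'(x) v'(x) dx.
Thus ∫_0^4/3 u'(x) v'(x) dx = ∫_0^4/3 f(x) v(x) dx + [u'(x) v(x)]_0^4/3.
Choose V so that boundary terms are either known or forced to vanish.
u has inhomogeneous Neumann u'(0) = -2, u'(4/3) = 2. [u' v]_0^4/3 = (2)·v(4/3) − (-2)·v(0) = 2·v(4/3) + 2·v(0). Take V = H^1(0, 4/3); boundary term becomes part of RHS.
Weak formulation: find u (satisfying any essential BC) such that ∫_0^4/3 u'(x) v'(x) dx = ∫_0^4/3 f v dx + 2·v(4/3) + 2·v(0) for all v ∈ V (Neumann data are natural BCs: they enter the RHS as boundary terms).
Substituting f(x) = 3*x^2 - 3*x - 25/9, the right-hand side is ∫_0^4/3 (3*x^2 - 3*x - 25/9) v dx + 2·v(4/3) + 2·v(0).
Compatibility check (pure Neumann): taking v ≡ 1 ∈ V gives 0 = ∫_0^4/3 f dx + (2) − (-2), i.e. ∫_0^4/3 f dx must equal u'(0) − u'(4/3) = -4. Indeed ∫_0^4/3 (3*x^2 - 3*x - 25/9) dx = -4, so the data are compatible. The solution is then unique only up to an additive constant (fix it e.g. by requiring ∫_0^4/3 u dx = 0).


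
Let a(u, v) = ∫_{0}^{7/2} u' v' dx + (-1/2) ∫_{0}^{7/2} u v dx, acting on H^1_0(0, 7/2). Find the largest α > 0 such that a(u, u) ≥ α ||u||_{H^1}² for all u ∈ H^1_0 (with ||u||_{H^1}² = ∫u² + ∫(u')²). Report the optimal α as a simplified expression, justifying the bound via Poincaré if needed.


α = (-49 + 8*π^2)/(2*(4*π^2 + 49))

Coercivity of a(·,·) on H^1_0(0, 7/2) means a(u, u) ≥ α ||u||_{H^1}² for every u ∈ H^1_0.
The interval has length L = 7/2, and Poincaré/coercivity depend only on L. Here a(u, u) = ∫(u')² + (-1/2)·∫u².
Here c = -1/2 < 0 with |c| < (π/L)² = 4*π^2/49, so coercivity still holds. The condition a(u,u) ≥ α||u||_{H^1}² reads (1−α)∫(u')² ≥ (α−c)∫u². Any admissible α is ≤ 1 (rapidly oscillating u have ∫u²/∫(u')² → 0), and α = 1 would force 0 ≥ (1−c)∫u², impossible since c < 1; so 1−α > 0. By the sharp Poincaré inequality on H^1_0 of an interval of length L, ∫(u')² ≥ (π/L)²∫u² with equality for the first sine mode sin(π(x−x₀)/L) (x₀ the left endpoint), so the inequality holds for all u iff (1−α)(π/L)² ≥ α − c, i.e. α ≤ ((π/L)² + c)/((π/L)² + 1) = (1 + c(L/π)²)/(1 + (L/π)²). (Direct route, valid since c ≤ 0: Poincaré gives c∫u² ≥ c(L/π)²∫(u')², so a(u,u) ≥ (1 + c(L/π)²)∫(u')², while ||u||_{H^1}² ≤ (1 + (L/π)²)∫(u')²; dividing yields the same α.) With (π/L)² = 4*π^2/49 and c = -1/2, the largest admissible constant is α = ((π/L)² + c)/((π/L)² + 1).
Simplifying, α = (-49 + 8*π^2)/(2*(4*π^2 + 49)).


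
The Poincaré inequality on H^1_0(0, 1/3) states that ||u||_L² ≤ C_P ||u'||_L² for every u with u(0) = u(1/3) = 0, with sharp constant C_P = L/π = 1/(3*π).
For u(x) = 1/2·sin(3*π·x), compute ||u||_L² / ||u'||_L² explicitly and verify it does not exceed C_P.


||u||_L² / ||u'||_L² = 1/(3*π) = C_P.

u(x) = 1/2·sin(3*π·x), so u'(x) = 3*π*cos(3*π*x)/2.
Writing u(x) = A·sin(kπx/L) with A = 1/2 and k = 1, use ∫_0^L sin²(kπx/L) dx = L/2 and ∫_0^L cos²(kπx/L) dx = L/2.
u² = 1/4·sin²(3*π·x) and (u')² = 9*π^2/4·cos²(3*π·x), and each of sin², cos² integrates to L/2 = 1/6 over (0, 1/3).
∫_0^1/3 u² dx = 1/24, so ||u||_L² = sqrt(6)/12.
∫_0^1/3 (u')² dx = 3*π^2/8, so ||u'||_L² = sqrt(6)*π/4.
Ratio ||u||_L² / ||u'||_L² = 1/(3*π).
Sharp Poincaré constant on H^1_0(0, 1/3) is C_P = L/π = 1/(3*π), achieved by sin(3*π·x).
This is the k = 1 eigenfunction (up to amplitude), so the ratio equals the sharp Poincaré constant exactly.


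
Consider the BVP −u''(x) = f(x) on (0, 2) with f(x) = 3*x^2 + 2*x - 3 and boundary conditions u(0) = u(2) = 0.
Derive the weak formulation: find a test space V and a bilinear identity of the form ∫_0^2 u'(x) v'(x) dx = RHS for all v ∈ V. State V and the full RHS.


V = H^1_0(0, 2) (so v(0) = v(2) = 0); weak form: ∫_0^2 u'v' dx = ∫_0^2 (3*x^2 + 2*x - 3) v dx for all v ∈ V.

Multiply both sides by a test function v and integrate from 0 to 2:
  ∫_0^2 −u''(x) v(x) dx = ∫_0^2 f(x) v(x) dx.
Integrate the LHS by parts once:
  ∫_0^2 −u'' v dx = −[u'(x) v(x)]_0^2 + ∫_0^2 u'(x) v'(x) dx.
Thus ∫_0^2 u'(x) v'(x) dx = ∫_0^2 f(x) v(x) dx + [u'(x) v(x)]_0^2.
Choose V so that boundary terms are either known or forced to vanish.
u is Dirichlet: u(0) = u(2) = 0. Let V = H^1_0(0, 2); then v(0) = v(2) = 0, and [u' v]_0^2 = 0.
Weak formulation: find u (satisfying any essential BC) such that ∫_0^2 u'(x) v'(x) dx = ∫_0^2 f v dx for all v ∈ V.
Substituting f(x) = 3*x^2 + 2*x - 3, the right-hand side is ∫_0^2 (3*x^2 + 2*x - 3) v dx.


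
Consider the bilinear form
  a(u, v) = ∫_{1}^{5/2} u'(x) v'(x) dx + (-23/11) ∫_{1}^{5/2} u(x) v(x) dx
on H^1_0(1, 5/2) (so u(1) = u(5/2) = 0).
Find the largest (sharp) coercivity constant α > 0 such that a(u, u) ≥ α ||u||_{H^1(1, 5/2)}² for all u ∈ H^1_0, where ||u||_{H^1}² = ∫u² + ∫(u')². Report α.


α = (-207 + 44*π^2)/(11*(9 + 4*π^2))

Coercivity of a(·,·) on H^1_0(1, 5/2) means a(u, u) ≥ α ||u||_{H^1}² for every u ∈ H^1_0.
The interval has length L = 3/2, and Poincaré/coercivity depend only on L. Here a(u, u) = ∫(u')² + (-23/11)·∫u².
Here c = -23/11 < 0 with |c| < (π/L)² = 4*π^2/9, so coercivity still holds. The condition a(u,u) ≥ α||u||_{H^1}² reads (1−α)∫(u')² ≥ (α−c)∫u². Any admissible α is ≤ 1 (rapidly oscillating u have ∫u²/∫(u')² → 0), and α = 1 would force 0 ≥ (1−c)∫u², impossible since c < 1; so 1−α > 0. By the sharp Poincaré inequality on H^1_0 of an interval of length L, ∫(u')² ≥ (π/L)²∫u² with equality for the first sine mode sin(π(x−x₀)/L) (x₀ the left endpoint), so the inequality holds for all u iff (1−α)(π/L)² ≥ α − c, i.e. α ≤ ((π/L)² + c)/((π/L)² + 1) = (1 + c(L/π)²)/(1 + (L/π)²). (Direct route, valid since c ≤ 0: Poincaré gives c∫u² ≥ c(L/π)²∫(u')², so a(u,u) ≥ (1 + c(L/π)²)∫(u')², while ||u||_{H^1}² ≤ (1 + (L/π)²)∫(u')²; dividing yields the same α.) With (π/L)² = 4*π^2/9 and c = -23/11, the largest admissible constant is α = ((π/L)² + c)/((π/L)² + 1).
Simplifying, α = (-207 + 44*π^2)/(11*(9 + 4*π^2)).


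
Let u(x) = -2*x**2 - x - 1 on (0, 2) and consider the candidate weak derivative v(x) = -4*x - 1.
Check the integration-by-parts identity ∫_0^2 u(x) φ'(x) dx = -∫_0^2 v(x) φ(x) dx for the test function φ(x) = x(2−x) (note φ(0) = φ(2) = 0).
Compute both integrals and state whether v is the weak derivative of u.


LHS = 20/3, RHS = 20/3. Yes, v = u' weakly.

u(x) = -2*x**2 - x - 1, classical derivative u'(x) = -4*x - 1.
φ(x) = x(2−x), so φ'(x) = 2 - 2*x.
Note φ(0) = φ(2) = 0, so the boundary term u·φ vanishes.
LHS = ∫_0^2 u(x) φ'(x) dx = ∫_0^2 (4*x^3 - 2*x^2 - 2) dx. Term by term:
  ∫_0^2 4*x^3 dx = 16;  ∫_0^2 -2*x^2 dx = -16/3;  ∫_0^2 -2 dx = -4.
Sum: 16 − 16/3 − 4 = 20/3.
So LHS = 20/3.
∫_0^2 v(x) φ(x) dx = ∫_0^2 (4*x^3 - 7*x^2 - 2*x) dx. Term by term:
  ∫_0^2 4*x^3 dx = 16;  ∫_0^2 -7*x^2 dx = -56/3;  ∫_0^2 -2*x dx = -4.
Sum: 16 − 56/3 − 4 = -20/3.
So RHS = -∫_0^2 v(x) φ(x) dx = 20/3.
LHS = RHS, so the identity holds for this test φ.
Moreover u is smooth here and v(x) = u'(x) = -4*x - 1 pointwise, so the identity holds for every test function. Hence v is the weak derivative of u.


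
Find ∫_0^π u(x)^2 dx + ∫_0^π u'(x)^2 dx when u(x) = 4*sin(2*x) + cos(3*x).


||u||_{H^1(0,π)}^2 = -64 + 45*π

u'(x) = -3*sin(3*x) + 8*cos(2*x).
Expand u² and (u')² and integrate term by term on (0, π), using: for integers n ≥ 1, ∫_0^π sin²(nx) dx = ∫_0^π cos²(nx) dx = π/2; for n ≠ n', ∫_0^π sin(nx)sin(n'x) dx = ∫_0^π cos(nx)cos(n'x) dx = 0; and by product-to-sum, ∫_0^π sin(nx)cos(n'x) dx = ½∫_0^π [sin((n+n')x) + sin((n−n')x)] dx, which is 0 when n+n' is even and 2n/(n²−n'²) when n+n' is odd (it need not vanish on (0, π)).
  u² squared terms: (4)²·∫sin(2x)² dx = 16·π/2 = 8*π;  (1)²·∫cos(3x)² dx = 1·π/2 = π/2.
  u² cross terms: 2·(4)·(1)·∫sin(2x)·cos(3x) dx = 8·(-4/5) = -32/5.
  So ∫_0^π u² dx = 8*π + π/2 − 32/5 = -32/5 + 17*π/2.
  (u')² squared terms: (-3)²·∫sin(3x)² dx = 9·π/2 = 9*π/2;  (8)²·∫cos(2x)² dx = 64·π/2 = 32*π.
  (u')² cross terms: 2·(-3)·(8)·∫sin(3x)·cos(2x) dx = -48·(6/5) = -288/5.
  So ∫_0^π (u')² dx = 9*π/2 + 32*π − 288/5 = -288/5 + 73*π/2.
||u||_{H^1}^2 = (-32/5 + 17*π/2) + (-288/5 + 73*π/2) = -64 + 45*π.


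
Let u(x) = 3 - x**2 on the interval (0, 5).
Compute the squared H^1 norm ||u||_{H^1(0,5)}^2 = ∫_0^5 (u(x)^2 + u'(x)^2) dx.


||u||_{H^1}^2 = 1760/3

The H^1 norm (squared) on an interval (0, L) is
  ||u||_{H^1}^2 = ∫_0^L u(x)^2 dx + ∫_0^L u'(x)^2 dx.
Compute u'(x) = -2*x.
Then u(x)^2 = x**4 - 6*x**2 + 9 and u'(x)^2 = 4*x**2.
Integrate each monomial from 0 to 5 using ∫_0^5 c·x^n dx = c·5^(n+1)/(n+1):
  ∫_0^5 u(x)^2 dx = ∫_0^5 (x^4 - 6*x^2 + 9) dx. Term by term:
    ∫_0^5 x^4 dx = 625;  ∫_0^5 -6*x^2 dx = -250;  ∫_0^5 9 dx = 45.
  Sum: 625 − 250 + 45 = 420.
  ∫_0^5 u'(x)^2 dx = ∫_0^5 (4*x^2) dx. Term by term:
    ∫_0^5 4*x^2 dx = 500/3.
Adding: ||u||_{H^1}^2 = 420 + 500/3 = 1760/3.


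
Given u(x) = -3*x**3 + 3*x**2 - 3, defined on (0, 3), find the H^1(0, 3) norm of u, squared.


||u||_{H^1}^2 = 47115/14

The H^1 norm (squared) on an interval (0, L) is
  ||u||_{H^1}^2 = ∫_0^L u(x)^2 dx + ∫_0^L u'(x)^2 dx.
Compute u'(x) = -9*x**2 + 6*x.
Then u(x)^2 = 9*x**6 - 18*x**5 + 9*x**4 + 18*x**3 - 18*x**2 + 9 and u'(x)^2 = 81*x**4 - 108*x**3 + 36*x**2.
Integrate each monomial from 0 to 3 using ∫_0^3 c·x^n dx = c·3^(n+1)/(n+1):
  ∫_0^3 u(x)^2 dx = ∫_0^3 (9*x^6 - 18*x^5 + 9*x^4 + 18*x^3 - 18*x^2 + 9) dx. Term by term:
    ∫_0^3 9*x^6 dx = 19683/7;  ∫_0^3 -18*x^5 dx = -2187;  ∫_0^3 9*x^4 dx = 2187/5;
    ∫_0^3 18*x^3 dx = 729/2;  ∫_0^3 -18*x^2 dx = -162;  ∫_0^3 9 dx = 27.
  Sum: 19683/7 − 2187 + 2187/5 + 729/2 − 162 + 27 = 90423/70.
  ∫_0^3 u'(x)^2 dx = ∫_0^3 (81*x^4 - 108*x^3 + 36*x^2) dx. Term by term:
    ∫_0^3 81*x^4 dx = 19683/5;  ∫_0^3 -108*x^3 dx = -2187;  ∫_0^3 36*x^2 dx = 324.
  Sum: 19683/5 − 2187 + 324 = 10368/5.
Adding: ||u||_{H^1}^2 = 90423/70 + 10368/5 = 47115/14.


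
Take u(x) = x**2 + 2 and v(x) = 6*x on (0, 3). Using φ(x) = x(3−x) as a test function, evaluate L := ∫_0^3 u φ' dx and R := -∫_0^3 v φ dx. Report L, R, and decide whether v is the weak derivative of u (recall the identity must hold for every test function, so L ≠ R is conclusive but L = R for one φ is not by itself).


LHS = -27/2, RHS = -81/2. No, v is not the weak derivative of u.

u(x) = x**2 + 2, classical derivative u'(x) = 2*x.
φ(x) = x(3−x), so φ'(x) = 3 - 2*x.
Note φ(0) = φ(3) = 0, so the boundary term u·φ vanishes.
LHS = ∫_0^3 u(x) φ'(x) dx = ∫_0^3 (-2*x^3 + 3*x^2 - 4*x + 6) dx. Term by term:
  ∫_0^3 -2*x^3 dx = -81/2;  ∫_0^3 3*x^2 dx = 27;  ∫_0^3 -4*x dx = -18;
  ∫_0^3 6 dx = 18.
Sum: -81/2 + 27 − 18 + 18 = -27/2.
So LHS = -27/2.
∫_0^3 v(x) φ(x) dx = ∫_0^3 (-6*x^3 + 18*x^2) dx. Term by term:
  ∫_0^3 -6*x^3 dx = -243/2;  ∫_0^3 18*x^2 dx = 162.
Sum: -243/2 + 162 = 81/2.
So RHS = -∫_0^3 v(x) φ(x) dx = -81/2.
LHS − RHS = 27 ≠ 0, so the identity fails.
(For a valid weak derivative the identity must hold for EVERY test function, in particular this one. The failure shows v is NOT the weak derivative of u.)
Correct weak derivative would be u'(x) = 2*x.


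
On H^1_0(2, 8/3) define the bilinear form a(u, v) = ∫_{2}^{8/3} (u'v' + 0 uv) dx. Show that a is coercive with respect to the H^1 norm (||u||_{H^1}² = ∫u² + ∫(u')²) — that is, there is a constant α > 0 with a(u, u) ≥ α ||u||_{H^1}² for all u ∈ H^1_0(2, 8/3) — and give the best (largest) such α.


α = 9*π^2/(4 + 9*π^2)

Coercivity of a(·,·) on H^1_0(2, 8/3) means a(u, u) ≥ α ||u||_{H^1}² for every u ∈ H^1_0.
The interval has length L = 2/3, and Poincaré/coercivity depend only on L. Here a(u, u) = ∫(u')² + (0)·∫u².
Here c = 0, so a(u,u) = ∫(u')² alone. The condition a(u,u) ≥ α||u||_{H^1}² reads (1−α)∫(u')² ≥ (α−c)∫u². Any admissible α is ≤ 1 (rapidly oscillating u have ∫u²/∫(u')² → 0), and α = 1 would force 0 ≥ (1−c)∫u², impossible since c < 1; so 1−α > 0. By the sharp Poincaré inequality on H^1_0 of an interval of length L, ∫(u')² ≥ (π/L)²∫u² with equality for the first sine mode sin(π(x−x₀)/L) (x₀ the left endpoint), so the inequality holds for all u iff (1−α)(π/L)² ≥ α − c, i.e. α ≤ ((π/L)² + c)/((π/L)² + 1) = (1 + c(L/π)²)/(1 + (L/π)²). (Direct route, valid since c ≤ 0: Poincaré gives c∫u² ≥ c(L/π)²∫(u')², so a(u,u) ≥ (1 + c(L/π)²)∫(u')², while ||u||_{H^1}² ≤ (1 + (L/π)²)∫(u')²; dividing yields the same α.) With (π/L)² = 9*π^2/4 and c = 0, the largest admissible constant is α = ((π/L)² + c)/((π/L)² + 1).
Simplifying, α = 9*π^2/(4 + 9*π^2).


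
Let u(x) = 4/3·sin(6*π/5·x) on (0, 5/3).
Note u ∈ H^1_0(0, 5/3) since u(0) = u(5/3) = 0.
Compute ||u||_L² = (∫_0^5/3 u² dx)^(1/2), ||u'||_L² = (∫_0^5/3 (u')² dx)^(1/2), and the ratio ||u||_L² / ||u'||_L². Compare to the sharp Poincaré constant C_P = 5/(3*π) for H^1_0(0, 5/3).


||u||_L² / ||u'||_L² = 5/(6*π) < C_P = 5/(3*π).

u(x) = 4/3·sin(6*π/5·x), so u'(x) = 8*π*cos(6*π*x/5)/5.
Writing u(x) = A·sin(kπx/L) with A = 4/3 and k = 2, use ∫_0^L sin²(kπx/L) dx = L/2 and ∫_0^L cos²(kπx/L) dx = L/2.
u² = 16/9·sin²(6*π/5·x) and (u')² = 64*π^2/25·cos²(6*π/5·x), and each of sin², cos² integrates to L/2 = 5/6 over (0, 5/3).
∫_0^5/3 u² dx = 40/27, so ||u||_L² = 2*sqrt(30)/9.
∫_0^5/3 (u')² dx = 32*π^2/15, so ||u'||_L² = 4*sqrt(30)*π/15.
Ratio ||u||_L² / ||u'||_L² = 5/(6*π).
Sharp Poincaré constant on H^1_0(0, 5/3) is C_P = L/π = 5/(3*π), achieved by sin(3*π/5·x).
This is the k = 2 harmonic; the ratio L/(kπ) is strictly less than C_P = L/π, consistent with the sharp inequality ||u||_L² ≤ C_P ||u'||_L².


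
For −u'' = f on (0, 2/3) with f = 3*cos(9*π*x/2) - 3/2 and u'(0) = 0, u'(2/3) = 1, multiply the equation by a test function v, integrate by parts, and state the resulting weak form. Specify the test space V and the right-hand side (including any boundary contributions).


V = H^1(0, 2/3) (v unrestricted at boundary; u is determined up to an additive constant); weak form: ∫_0^2/3 u'v' dx = ∫_0^2/3 (3*cos(9*π*x/2) - 3/2) v dx + v(2/3) for all v ∈ V.

Multiply both sides by a test function v and integrate from 0 to 2/3:
  ∫_0^2/3 −u''(x) v(x) dx = ∫_0^2/3 f(x) v(x) dx.
Integrate the LHS by parts once:
  ∫_0^2/3 −u'' v dx = −[u'(x) v(x)]_0^2/3 + ∫_0^2/3 u'(x) v'(x) dx.
Thus ∫_0^2/3 u'(x) v'(x) dx = ∫_0^2/3 f(x) v(x) dx + [u'(x) v(x)]_0^2/3.
Choose V so that boundary terms are either known or forced to vanish.
u has inhomogeneous Neumann u'(0) = 0, u'(2/3) = 1. [u' v]_0^2/3 = (1)·v(2/3) − (0)·v(0) = v(2/3). Take V = H^1(0, 2/3); boundary term becomes part of RHS.
Weak formulation: find u (satisfying any essential BC) such that ∫_0^2/3 u'(x) v'(x) dx = ∫_0^2/3 f v dx + v(2/3) for all v ∈ V (Neumann data are natural BCs: they enter the RHS as boundary terms).
Substituting f(x) = 3*cos(9*π*x/2) - 3/2, the right-hand side is ∫_0^2/3 (3*cos(9*π*x/2) - 3/2) v dx + v(2/3).
Compatibility check (pure Neumann): taking v ≡ 1 ∈ V gives 0 = ∫_0^2/3 f dx + (1) − (0), i.e. ∫_0^2/3 f dx must equal u'(0) − u'(2/3) = -1. Indeed ∫_0^2/3 (3*cos(9*π*x/2) - 3/2) dx = -1, so the data are compatible. The solution is then unique only up to an additive constant (fix it e.g. by requiring ∫_0^2/3 u dx = 0).


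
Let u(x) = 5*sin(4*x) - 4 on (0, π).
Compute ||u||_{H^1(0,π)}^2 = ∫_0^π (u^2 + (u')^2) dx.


||u||_{H^1(0,π)}^2 = 457*π/2

u'(x) = 20*cos(4*x).
Expand u² and (u')² and integrate term by term on (0, π), using: for integers n ≥ 1, ∫_0^π sin²(nx) dx = ∫_0^π cos²(nx) dx = π/2; for n ≠ n', ∫_0^π sin(nx)sin(n'x) dx = ∫_0^π cos(nx)cos(n'x) dx = 0; and by product-to-sum, ∫_0^π sin(nx)cos(n'x) dx = ½∫_0^π [sin((n+n')x) + sin((n−n')x)] dx, which is 0 when n+n' is even and 2n/(n²−n'²) when n+n' is odd (it need not vanish on (0, π)). For the constant mode: ∫_0^π 1 dx = π, ∫_0^π cos(nx) dx = 0, ∫_0^π sin(nx) dx = (1−(−1)^n)/n.
  u² squared terms: (-4)²·∫1 dx = 16·π = 16*π;  (5)²·∫sin(4x)² dx = 25·π/2 = 25*π/2.
  u² cross terms: 2·(-4)·(5)·∫1·sin(4x) dx = -40·(0) = 0.
  So ∫_0^π u² dx = 16*π + 25*π/2 + 0 = 57*π/2.
  (u')² squared terms: (20)²·∫cos(4x)² dx = 400·π/2 = 200*π.
  So ∫_0^π (u')² dx = 200*π.
||u||_{H^1}^2 = (57*π/2) + (200*π) = 457*π/2.


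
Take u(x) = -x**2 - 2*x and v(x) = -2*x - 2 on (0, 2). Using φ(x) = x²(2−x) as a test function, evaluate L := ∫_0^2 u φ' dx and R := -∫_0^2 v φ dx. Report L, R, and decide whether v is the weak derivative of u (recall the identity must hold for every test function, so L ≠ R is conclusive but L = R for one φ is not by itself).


LHS = 88/15, RHS = 88/15. Yes, v = u' weakly.

u(x) = -x**2 - 2*x, classical derivative u'(x) = -2*x - 2.
φ(x) = x²(2−x), so φ'(x) = x*(4 - 3*x).
Note φ(0) = φ(2) = 0, so the boundary term u·φ vanishes.
LHS = ∫_0^2 u(x) φ'(x) dx = ∫_0^2 (3*x^4 + 2*x^3 - 8*x^2) dx. Term by term:
  ∫_0^2 3*x^4 dx = 96/5;  ∫_0^2 2*x^3 dx = 8;  ∫_0^2 -8*x^2 dx = -64/3.
Sum: 96/5 + 8 − 64/3 = 88/15.
So LHS = 88/15.
∫_0^2 v(x) φ(x) dx = ∫_0^2 (2*x^4 - 2*x^3 - 4*x^2) dx. Term by term:
  ∫_0^2 2*x^4 dx = 64/5;  ∫_0^2 -2*x^3 dx = -8;  ∫_0^2 -4*x^2 dx = -32/3.
Sum: 64/5 − 8 − 32/3 = -88/15.
So RHS = -∫_0^2 v(x) φ(x) dx = 88/15.
LHS = RHS, so the identity holds for this test φ.
Moreover u is smooth here and v(x) = u'(x) = -2*x - 2 pointwise, so the identity holds for every test function. Hence v is the weak derivative of u.


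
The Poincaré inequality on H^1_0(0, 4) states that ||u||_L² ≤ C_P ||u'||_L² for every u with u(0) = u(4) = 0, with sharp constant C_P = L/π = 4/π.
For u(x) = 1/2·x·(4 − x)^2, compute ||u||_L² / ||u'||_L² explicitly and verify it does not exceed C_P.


||u||_L² / ||u'||_L² = 2*sqrt(14)/7 < C_P = 4/π.

u(x) = 1/2·x·(4 − x)^2, so u'(x) = (x/2 - 2)*(3*x - 4).
u(x) = 1/2·x·(4 − x)^2 vanishes at x = 0 and x = 4, so u ∈ H^1_0(0, 4). Differentiate via the product rule and integrate the resulting polynomials term by term.
  ∫_0^4 u² dx = ∫_0^4 (x^6/4 - 4*x^5 + 24*x^4 - 64*x^3 + 64*x^2) dx. Term by term:
    ∫_0^4 x^6/4 dx = 4096/7;  ∫_0^4 -4*x^5 dx = -8192/3;  ∫_0^4 24*x^4 dx = 24576/5;
    ∫_0^4 -64*x^3 dx = -4096;  ∫_0^4 64*x^2 dx = 4096/3.
  Sum: 4096/7 − 8192/3 + 24576/5 − 4096 + 4096/3 = 4096/105.
  ∫_0^4 (u')² dx = ∫_0^4 (9*x^4/4 - 24*x^3 + 88*x^2 - 128*x + 64) dx. Term by term:
    ∫_0^4 9*x^4/4 dx = 2304/5;  ∫_0^4 -24*x^3 dx = -1536;  ∫_0^4 88*x^2 dx = 5632/3;
    ∫_0^4 -128*x dx = -1024;  ∫_0^4 64 dx = 256.
  Sum: 2304/5 − 1536 + 5632/3 − 1024 + 256 = 512/15.
∫_0^4 u² dx = 4096/105, so ||u||_L² = 64*sqrt(105)/105.
∫_0^4 (u')² dx = 512/15, so ||u'||_L² = 16*sqrt(30)/15.
Ratio ||u||_L² / ||u'||_L² = 2*sqrt(14)/7.
Sharp Poincaré constant on H^1_0(0, 4) is C_P = L/π = 4/π, achieved by sin(π/4·x).
A polynomial bump cannot attain the sharp Poincaré constant (only the first sine eigenfunction does), so the ratio is strictly less than C_P, consistent with ||u||_L² ≤ C_P ||u'||_L².


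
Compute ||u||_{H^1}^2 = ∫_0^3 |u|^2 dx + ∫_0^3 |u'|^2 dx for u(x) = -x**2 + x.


||u||_{H^1}^2 = 381/10

The H^1 norm (squared) on an interval (0, L) is
  ||u||_{H^1}^2 = ∫_0^L u(x)^2 dx + ∫_0^L u'(x)^2 dx.
Compute u'(x) = 1 - 2*x.
Then u(x)^2 = x**4 - 2*x**3 + x**2 and u'(x)^2 = 4*x**2 - 4*x + 1.
Integrate each monomial from 0 to 3 using ∫_0^3 c·x^n dx = c·3^(n+1)/(n+1):
  ∫_0^3 u(x)^2 dx = ∫_0^3 (x^4 - 2*x^3 + x^2) dx. Term by term:
    ∫_0^3 x^4 dx = 243/5;  ∫_0^3 -2*x^3 dx = -81/2;  ∫_0^3 x^2 dx = 9.
  Sum: 243/5 − 81/2 + 9 = 171/10.
  ∫_0^3 u'(x)^2 dx = ∫_0^3 (4*x^2 - 4*x + 1) dx. Term by term:
    ∫_0^3 4*x^2 dx = 36;  ∫_0^3 -4*x dx = -18;  ∫_0^3 1 dx = 3.
  Sum: 36 − 18 + 3 = 21.
Adding: ||u||_{H^1}^2 = 171/10 + 21 = 381/10.


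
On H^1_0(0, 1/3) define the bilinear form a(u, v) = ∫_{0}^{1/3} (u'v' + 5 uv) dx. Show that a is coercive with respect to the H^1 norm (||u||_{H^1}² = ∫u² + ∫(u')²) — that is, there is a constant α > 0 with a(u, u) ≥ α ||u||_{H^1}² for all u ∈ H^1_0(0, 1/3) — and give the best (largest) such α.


α = 1

Coercivity of a(·,·) on H^1_0(0, 1/3) means a(u, u) ≥ α ||u||_{H^1}² for every u ∈ H^1_0.
The interval has length L = 1/3, and Poincaré/coercivity depend only on L. Here a(u, u) = ∫(u')² + (5)·∫u².
Here c = 5 ≥ 1, so a(u,u) = ∫(u')² + c∫u² ≥ ∫(u')² + ∫u² = ||u||_{H^1}², i.e. α = 1 works. No larger α is possible: a(u,u) ≥ α||u||_{H^1}² means (1−α)∫(u')² ≥ (α−c)∫u², and for the modes u_n = sin(nπ(x−x₀)/L) (x₀ the left endpoint) one has ∫u_n²/∫(u_n')² = (L/(nπ))² → 0, so a(u_n,u_n)/||u_n||_{H^1}² → 1. Hence the optimal constant is α = 1.
Therefore α = 1.


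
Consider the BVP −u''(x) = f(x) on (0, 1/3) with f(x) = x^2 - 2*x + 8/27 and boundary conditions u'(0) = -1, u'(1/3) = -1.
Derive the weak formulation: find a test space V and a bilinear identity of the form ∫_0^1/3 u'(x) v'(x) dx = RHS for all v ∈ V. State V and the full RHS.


V = H^1(0, 1/3) (v unrestricted at boundary; u is determined up to an additive constant); weak form: ∫_0^1/3 u'v' dx = ∫_0^1/3 (x^2 - 2*x + 8/27) v dx − v(1/3) + v(0) for all v ∈ V.

Multiply both sides by a test function v and integrate from 0 to 1/3:
  ∫_0^1/3 −u''(x) v(x) dx = ∫_0^1/3 f(x) v(x) dx.
Integrate the LHS by parts once:
  ∫_0^1/3 −u'' v dx = −[u'(x) v(x)]_0^1/3 + ∫_0^1/3 u'(x) v'(x) dx.
Thus ∫_0^1/3 u'(x) v'(x) dx = ∫_0^1/3 f(x) v(x) dx + [u'(x) v(x)]_0^1/3.
Choose V so that boundary terms are either known or forced to vanish.
u has inhomogeneous Neumann u'(0) = -1, u'(1/3) = -1. [u' v]_0^1/3 = (-1)·v(1/3) − (-1)·v(0) = − v(1/3) + v(0). Take V = H^1(0, 1/3); boundary term becomes part of RHS.
Weak formulation: find u (satisfying any essential BC) such that ∫_0^1/3 u'(x) v'(x) dx = ∫_0^1/3 f v dx − v(1/3) + v(0) for all v ∈ V (Neumann data are natural BCs: they enter the RHS as boundary terms).
Substituting f(x) = x^2 - 2*x + 8/27, the right-hand side is ∫_0^1/3 (x^2 - 2*x + 8/27) v dx − v(1/3) + v(0).
Compatibility check (pure Neumann): taking v ≡ 1 ∈ V gives 0 = ∫_0^1/3 f dx + (-1) − (-1), i.e. ∫_0^1/3 f dx must equal u'(0) − u'(1/3) = 0. Indeed ∫_0^1/3 (x^2 - 2*x + 8/27) dx = 0, so the data are compatible. The solution is then unique only up to an additive constant (fix it e.g. by requiring ∫_0^1/3 u dx = 0).


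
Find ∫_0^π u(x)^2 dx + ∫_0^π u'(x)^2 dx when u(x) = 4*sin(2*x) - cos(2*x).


||u||_{H^1(0,π)}^2 = 85*π/2

u'(x) = 2*sin(2*x) + 8*cos(2*x).
Expand u² and (u')² and integrate term by term on (0, π), using: for integers n ≥ 1, ∫_0^π sin²(nx) dx = ∫_0^π cos²(nx) dx = π/2; for n ≠ n', ∫_0^π sin(nx)sin(n'x) dx = ∫_0^π cos(nx)cos(n'x) dx = 0; and by product-to-sum, ∫_0^π sin(nx)cos(n'x) dx = ½∫_0^π [sin((n+n')x) + sin((n−n')x)] dx, which is 0 when n+n' is even and 2n/(n²−n'²) when n+n' is odd (it need not vanish on (0, π)).
  u² squared terms: (-1)²·∫cos(2x)² dx = 1·π/2 = π/2;  (4)²·∫sin(2x)² dx = 16·π/2 = 8*π.
  u² cross terms: 2·(-1)·(4)·∫cos(2x)·sin(2x) dx = -8·(0) = 0.
  So ∫_0^π u² dx = π/2 + 8*π + 0 = 17*π/2.
  (u')² squared terms: (2)²·∫sin(2x)² dx = 4·π/2 = 2*π;  (8)²·∫cos(2x)² dx = 64·π/2 = 32*π.
  (u')² cross terms: 2·(2)·(8)·∫sin(2x)·cos(2x) dx = 32·(0) = 0.
  So ∫_0^π (u')² dx = 2*π + 32*π + 0 = 34*π.
||u||_{H^1}^2 = (17*π/2) + (34*π) = 85*π/2.


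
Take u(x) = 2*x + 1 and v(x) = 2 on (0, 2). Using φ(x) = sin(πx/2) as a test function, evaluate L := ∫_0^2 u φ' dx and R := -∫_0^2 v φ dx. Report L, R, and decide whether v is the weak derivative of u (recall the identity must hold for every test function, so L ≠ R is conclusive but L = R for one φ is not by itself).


LHS = -8/π, RHS = -8/π. Yes, v = u' weakly.

u(x) = 2*x + 1, classical derivative u'(x) = 2.
φ(x) = sin(πx/2), so φ'(x) = π*cos(π*x/2)/2.
Note φ(0) = φ(2) = 0, so the boundary term u·φ vanishes.
LHS = ∫_0^2 u(x) φ'(x) dx = ∫_0^2 (π*x*cos(π*x/2) + π*cos(π*x/2)/2) dx. Term by term:
  ∫_0^2 π*cos(π*x/2)/2 dx = 0;  ∫_0^2 π*x*cos(π*x/2) dx = -8/π.
Sum: 0 − 8/π = -8/π.
So LHS = -8/π.
∫_0^2 v(x) φ(x) dx = ∫_0^2 (2*sin(π*x/2)) dx. Term by term:
  ∫_0^2 2*sin(π*x/2) dx = 8/π.
So RHS = -∫_0^2 v(x) φ(x) dx = -8/π.
LHS = RHS, so the identity holds for this test φ.
Moreover u is smooth here and v(x) = u'(x) = 2 pointwise, so the identity holds for every test function. Hence v is the weak derivative of u.


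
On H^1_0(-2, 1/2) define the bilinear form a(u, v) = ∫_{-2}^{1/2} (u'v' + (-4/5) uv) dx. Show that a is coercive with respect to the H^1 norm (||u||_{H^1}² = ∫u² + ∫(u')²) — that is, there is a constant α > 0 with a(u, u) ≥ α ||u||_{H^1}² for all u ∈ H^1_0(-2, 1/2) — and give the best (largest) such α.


α = 4*(-5 + π^2)/(25 + 4*π^2)

Coercivity of a(·,·) on H^1_0(-2, 1/2) means a(u, u) ≥ α ||u||_{H^1}² for every u ∈ H^1_0.
The interval has length L = 5/2, and Poincaré/coercivity depend only on L. Here a(u, u) = ∫(u')² + (-4/5)·∫u².
Here c = -4/5 < 0 with |c| < (π/L)² = 4*π^2/25, so coercivity still holds. The condition a(u,u) ≥ α||u||_{H^1}² reads (1−α)∫(u')² ≥ (α−c)∫u². Any admissible α is ≤ 1 (rapidly oscillating u have ∫u²/∫(u')² → 0), and α = 1 would force 0 ≥ (1−c)∫u², impossible since c < 1; so 1−α > 0. By the sharp Poincaré inequality on H^1_0 of an interval of length L, ∫(u')² ≥ (π/L)²∫u² with equality for the first sine mode sin(π(x−x₀)/L) (x₀ the left endpoint), so the inequality holds for all u iff (1−α)(π/L)² ≥ α − c, i.e. α ≤ ((π/L)² + c)/((π/L)² + 1) = (1 + c(L/π)²)/(1 + (L/π)²). (Direct route, valid since c ≤ 0: Poincaré gives c∫u² ≥ c(L/π)²∫(u')², so a(u,u) ≥ (1 + c(L/π)²)∫(u')², while ||u||_{H^1}² ≤ (1 + (L/π)²)∫(u')²; dividing yields the same α.) With (π/L)² = 4*π^2/25 and c = -4/5, the largest admissible constant is α = ((π/L)² + c)/((π/L)² + 1).
Simplifying, α = 4*(-5 + π^2)/(25 + 4*π^2).


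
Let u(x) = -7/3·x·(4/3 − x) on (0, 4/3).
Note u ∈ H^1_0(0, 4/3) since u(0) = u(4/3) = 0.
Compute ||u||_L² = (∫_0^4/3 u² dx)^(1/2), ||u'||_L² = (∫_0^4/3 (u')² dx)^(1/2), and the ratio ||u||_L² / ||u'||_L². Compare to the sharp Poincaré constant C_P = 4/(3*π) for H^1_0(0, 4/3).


||u||_L² / ||u'||_L² = 2*sqrt(10)/15 < C_P = 4/(3*π).

u(x) = -7/3·x·(4/3 − x), so u'(x) = 14*x/3 - 28/9.
u(x) = -7/3·x·(4/3 − x) vanishes at x = 0 and x = 4/3, so u ∈ H^1_0(0, 4/3). Differentiate via the product rule and integrate the resulting polynomials term by term.
  ∫_0^4/3 u² dx = ∫_0^4/3 (49*x^4/9 - 392*x^3/27 + 784*x^2/81) dx. Term by term:
    ∫_0^4/3 49*x^4/9 dx = 50176/10935;  ∫_0^4/3 -392*x^3/27 dx = -25088/2187;  ∫_0^4/3 784*x^2/81 dx = 50176/6561.
  Sum: 50176/10935 − 25088/2187 + 50176/6561 = 25088/32805.
  ∫_0^4/3 (u')² dx = ∫_0^4/3 (196*x^2/9 - 784*x/27 + 784/81) dx. Term by term:
    ∫_0^4/3 196*x^2/9 dx = 12544/729;  ∫_0^4/3 -784*x/27 dx = -6272/243;  ∫_0^4/3 784/81 dx = 3136/243.
  Sum: 12544/729 − 6272/243 + 3136/243 = 3136/729.
∫_0^4/3 u² dx = 25088/32805, so ||u||_L² = 112*sqrt(10)/405.
∫_0^4/3 (u')² dx = 3136/729, so ||u'||_L² = 56/27.
Ratio ||u||_L² / ||u'||_L² = 2*sqrt(10)/15.
Sharp Poincaré constant on H^1_0(0, 4/3) is C_P = L/π = 4/(3*π), achieved by sin(3*π/4·x).
A polynomial bump cannot attain the sharp Poincaré constant (only the first sine eigenfunction does), so the ratio is strictly less than C_P, consistent with ||u||_L² ≤ C_P ||u'||_L².
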